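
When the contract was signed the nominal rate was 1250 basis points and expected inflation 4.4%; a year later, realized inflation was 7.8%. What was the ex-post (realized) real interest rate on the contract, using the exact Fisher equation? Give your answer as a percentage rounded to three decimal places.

Ex-post: (1 + 0.1250)/(1 + 0.0780) − 1 = 4.3599%
So the realized real rate is 4.360%.

4.360%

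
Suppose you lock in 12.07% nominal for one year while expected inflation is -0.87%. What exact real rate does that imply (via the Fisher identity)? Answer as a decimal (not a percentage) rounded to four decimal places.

0.1305

By the Fisher identity, 1 + r = (1 + i)/(1 + π).
1 + r = 1.12070 / 0.99130 = 1.130536
r = 1.130536 − 1 = 13.0536%, i.e. 0.1305.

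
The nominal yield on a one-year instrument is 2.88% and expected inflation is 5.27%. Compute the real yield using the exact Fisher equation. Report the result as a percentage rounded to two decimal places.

-2.27%

1 + r = 1.02880 / 1.05270 = 0.977296
r = 0.977296 − 1 = -2.2704%, i.e. -2.27%.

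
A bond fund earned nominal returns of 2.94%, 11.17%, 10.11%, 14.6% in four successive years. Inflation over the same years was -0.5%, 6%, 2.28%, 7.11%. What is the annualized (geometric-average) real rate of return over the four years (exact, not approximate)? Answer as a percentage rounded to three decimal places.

5.732%

Compound the nominal returns: 1.0294 × 1.1117 × 1.1011 × 1.1460 = 1.444053056.
Compound inflation: 0.9950 × 1.0600 × 1.0228 × 1.0711 = 1.155446083.
Deflate: 1.444053056 / 1.155446083 = 1.249779697.
Annualized real rate = 1.249779697^(1/4) − 1 = 5.73247% → 5.732%.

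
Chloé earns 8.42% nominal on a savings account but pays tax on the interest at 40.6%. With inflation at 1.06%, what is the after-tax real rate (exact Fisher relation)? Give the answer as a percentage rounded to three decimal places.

After-tax nominal return = 8.42% × (1 − 0.406) = 5.00148%.
1 + r = 1.0500148 / 1.01060 = 1.039001
After-tax real rate = 1.039001 − 1 → 3.900%.

3.900%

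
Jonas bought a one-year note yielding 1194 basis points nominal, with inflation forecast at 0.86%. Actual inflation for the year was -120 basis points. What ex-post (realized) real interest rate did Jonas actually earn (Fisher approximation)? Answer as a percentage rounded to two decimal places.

Ex-post: 11.94% − (-1.2%) = 13.140%
So the realized real rate is 13.14%.

13.14%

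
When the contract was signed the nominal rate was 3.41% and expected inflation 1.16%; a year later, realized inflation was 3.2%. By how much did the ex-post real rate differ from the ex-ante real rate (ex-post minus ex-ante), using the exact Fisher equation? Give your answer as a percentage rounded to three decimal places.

-2.021%

Ex-ante: (1 + 0.0341)/(1 + 0.0116) − 1 = 2.2242%
Ex-post: (1 + 0.0341)/(1 + 0.0320) − 1 = 0.2035%
Difference (ex-post − ex-ante) = -2.0207% → -2.021%.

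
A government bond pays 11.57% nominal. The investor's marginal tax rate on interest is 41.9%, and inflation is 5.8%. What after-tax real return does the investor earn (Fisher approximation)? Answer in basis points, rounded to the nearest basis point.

After-tax nominal return = 11.57% × (1 − 0.419) = 6.72217%.
r ≈ 6.72217% − 5.8% → 92 basis points.

92 basis points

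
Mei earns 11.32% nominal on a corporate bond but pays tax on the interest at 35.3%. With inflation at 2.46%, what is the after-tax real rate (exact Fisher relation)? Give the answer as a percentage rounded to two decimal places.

After-tax nominal return = 11.32% × (1 − 0.353) = 7.32404%.
1 + r = 1.0732404 / 1.02460 = 1.047473
After-tax real rate = 1.047473 − 1 → 4.75%.

4.75%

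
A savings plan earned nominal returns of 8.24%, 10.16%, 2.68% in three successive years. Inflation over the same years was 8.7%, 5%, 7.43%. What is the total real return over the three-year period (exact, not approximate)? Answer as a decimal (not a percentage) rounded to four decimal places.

-0.0015

Compound the nominal returns: 1.0824 × 1.1016 × 1.0268 = 1.224327.
Compound inflation: 1.0870 × 1.0500 × 1.0743 = 1.226152.
Deflate: 1.224327 / 1.226152 = 0.998512.
Total real return = 0.998512 − 1 → -0.0015.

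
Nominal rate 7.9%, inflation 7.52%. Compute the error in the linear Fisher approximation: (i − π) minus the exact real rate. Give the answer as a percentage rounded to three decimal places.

0.027%

Approximate: r ≈ 7.900% − 7.520% = 0.3800%
Exact: (1 + 0.0790)/(1 + 0.0752) − 1 = 0.3534%
Error = 0.3800% − 0.3534% = 0.0266% → 0.027%.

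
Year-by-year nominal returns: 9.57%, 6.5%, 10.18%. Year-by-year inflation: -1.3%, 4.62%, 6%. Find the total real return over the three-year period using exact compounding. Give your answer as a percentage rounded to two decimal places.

17.46%

Nominal growth factor = 1.0957 × 1.0650 × 1.1018 = 1.285713
Price-level growth factor = 0.9870 × 1.0462 × 1.0600 = 1.094555
Real growth factor = 1.285713 / 1.094555 = 1.174644
Total real return = 1.174644 − 1 → 17.46%.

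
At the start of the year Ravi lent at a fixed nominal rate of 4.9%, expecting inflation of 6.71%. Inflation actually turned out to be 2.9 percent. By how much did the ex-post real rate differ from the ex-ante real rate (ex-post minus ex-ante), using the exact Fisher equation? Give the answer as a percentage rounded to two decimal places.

Ex-ante: (1 + 0.0490)/(1 + 0.0671) − 1 = -1.6962%
Ex-post: (1 + 0.0490)/(1 + 0.0290) − 1 = 1.9436%
Difference (ex-post − ex-ante) = 3.6398% → 3.64%.

3.64%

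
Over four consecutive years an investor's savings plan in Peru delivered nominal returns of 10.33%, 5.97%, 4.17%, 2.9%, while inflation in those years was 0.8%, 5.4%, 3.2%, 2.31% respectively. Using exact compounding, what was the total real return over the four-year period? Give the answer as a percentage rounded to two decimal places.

11.72%

Compound the nominal returns: 1.1033 × 1.0597 × 1.0417 × 1.0290 = 1.253241.
Compound inflation: 1.0080 × 1.0540 × 1.0320 × 1.0231 = 1.121757.
Deflate: 1.253241 / 1.121757 = 1.117212.
Total real return = 1.117212 − 1 → 11.72%.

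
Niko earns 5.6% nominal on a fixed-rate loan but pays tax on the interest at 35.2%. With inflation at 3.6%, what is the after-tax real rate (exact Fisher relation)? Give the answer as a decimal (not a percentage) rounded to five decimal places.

After-tax nominal return = 5.6% × (1 − 0.352) = 3.6288%.
1 + r = 1.036288 / 1.03600 = 1.000278
After-tax real rate = 1.000278 − 1 → 0.00028.

0.00028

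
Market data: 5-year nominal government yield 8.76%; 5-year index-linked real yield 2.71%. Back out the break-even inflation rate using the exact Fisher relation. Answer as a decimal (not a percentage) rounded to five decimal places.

0.05890

(1 + π) = (1 + i)/(1 + r) = 1.08760 / 1.02710 = 1.058904
Break-even inflation = 1.058904 − 1 → 0.05890.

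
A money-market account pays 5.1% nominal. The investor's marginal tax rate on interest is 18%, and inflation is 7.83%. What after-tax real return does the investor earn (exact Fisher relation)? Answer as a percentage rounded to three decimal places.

-3.383%

After-tax nominal return = 5.1% × (1 − 0.18) = 4.1820%.
1 + r = 1.04182 / 1.07830 = 0.966169
After-tax real rate = 0.966169 − 1 → -3.383%.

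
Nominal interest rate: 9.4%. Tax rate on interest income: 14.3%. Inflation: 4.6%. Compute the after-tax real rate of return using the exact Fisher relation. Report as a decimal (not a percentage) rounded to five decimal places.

After-tax nominal return = 9.4% × (1 − 0.143) = 8.0558%.
1 + r = 1.080558 / 1.04600 = 1.033038
After-tax real rate = 1.033038 − 1 → 0.03304.

0.03304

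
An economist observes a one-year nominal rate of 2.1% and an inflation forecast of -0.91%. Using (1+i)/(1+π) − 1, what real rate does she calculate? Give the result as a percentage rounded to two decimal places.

By the Fisher equation, 1 + r = (1 + i)/(1 + π).
1 + r = 1.02100 / 0.99090 = 1.030376
r = 1.030376 − 1 = 3.0376%, i.e. 3.04%.

3.04%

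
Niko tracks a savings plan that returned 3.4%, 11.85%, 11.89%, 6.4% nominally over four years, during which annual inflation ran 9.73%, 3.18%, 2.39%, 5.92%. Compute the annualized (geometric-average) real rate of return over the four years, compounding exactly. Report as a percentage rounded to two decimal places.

2.90%

Compound the nominal returns: 1.0340 × 1.1185 × 1.1189 × 1.0640 = 1.37685888.
Compound inflation: 1.0973 × 1.0318 × 1.0239 × 1.0592 = 1.22788139.
Deflate: 1.37685888 / 1.22788139 = 1.12132889.
Annualized real rate = 1.12132889^(1/4) − 1 = 2.9042% → 2.90%.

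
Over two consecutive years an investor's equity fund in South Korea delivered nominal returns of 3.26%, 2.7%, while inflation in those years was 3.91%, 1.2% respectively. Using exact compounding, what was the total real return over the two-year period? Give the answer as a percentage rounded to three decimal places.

Nominal growth factor = 1.0326 × 1.0270 = 1.060480
Price-level growth factor = 1.0391 × 1.0120 = 1.051569
Real growth factor = 1.060480 / 1.051569 = 1.008474
Total real return = 1.008474 − 1 → 0.847%.

0.847%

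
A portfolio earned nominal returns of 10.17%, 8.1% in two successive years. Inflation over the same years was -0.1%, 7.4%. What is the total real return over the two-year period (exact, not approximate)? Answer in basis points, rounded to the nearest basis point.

Nominal growth factor = 1.1017 × 1.0810 = 1.190938
Price-level growth factor = 0.9990 × 1.0740 = 1.072926
Real growth factor = 1.190938 / 1.072926 = 1.109991
Total real return = 1.109991 − 1 → 1100 basis points.

1100 basis points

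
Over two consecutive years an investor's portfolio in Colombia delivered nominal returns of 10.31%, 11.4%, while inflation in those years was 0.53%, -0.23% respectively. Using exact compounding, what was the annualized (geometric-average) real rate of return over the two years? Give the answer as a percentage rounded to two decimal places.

Nominal growth factor = 1.1031 × 1.1140 = 1.22885340
Price-level growth factor = 1.0053 × 0.9977 = 1.00298781
Real growth factor = 1.22885340 / 1.00298781 = 1.22519276
Annualized real rate = 1.22519276^(1/2) − 1 = 10.6884% → 10.69%.

10.69%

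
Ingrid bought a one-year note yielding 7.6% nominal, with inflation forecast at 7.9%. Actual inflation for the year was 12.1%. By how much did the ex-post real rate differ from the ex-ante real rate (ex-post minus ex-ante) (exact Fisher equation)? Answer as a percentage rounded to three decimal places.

Ex-ante: (1 + 0.0760)/(1 + 0.0790) − 1 = -0.2780%
Ex-post: (1 + 0.0760)/(1 + 0.1210) − 1 = -4.0143%
Difference (ex-post − ex-ante) = -3.7362% → -3.736%.

-3.736%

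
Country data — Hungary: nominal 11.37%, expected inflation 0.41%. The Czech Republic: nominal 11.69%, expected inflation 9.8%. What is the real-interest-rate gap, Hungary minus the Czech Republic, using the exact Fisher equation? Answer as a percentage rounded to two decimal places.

9.19%

Hungary: (1 + 0.1137)/(1 + 0.0041) − 1 = 10.9152%
The Czech Republic: (1 + 0.1169)/(1 + 0.0980) − 1 = 1.7213%
Differential = 10.9152% − 1.7213% = 9.1939% → 9.19%.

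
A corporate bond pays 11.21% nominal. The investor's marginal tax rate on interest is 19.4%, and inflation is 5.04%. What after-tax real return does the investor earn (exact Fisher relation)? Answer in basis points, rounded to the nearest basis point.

380 basis points

After-tax nominal return = 11.21% × (1 − 0.194) = 9.03526%.
1 + r = 1.0903526 / 1.05040 = 1.038036
After-tax real rate = 1.038036 − 1 → 380 basis points.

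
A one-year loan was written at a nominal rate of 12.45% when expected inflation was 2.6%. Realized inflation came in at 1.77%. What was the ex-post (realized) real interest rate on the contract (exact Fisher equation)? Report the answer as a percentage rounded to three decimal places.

Ex-post: (1 + 0.1245)/(1 + 0.0177) − 1 = 10.4943%
So the realized real rate is 10.494%.

10.494%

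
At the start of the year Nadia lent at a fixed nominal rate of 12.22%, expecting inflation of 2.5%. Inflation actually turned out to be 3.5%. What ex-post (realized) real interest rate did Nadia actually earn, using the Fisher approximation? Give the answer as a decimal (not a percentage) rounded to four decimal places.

Ex-post: 12.22% − 3.5% = 8.720%
So the realized real rate is 0.0872.

0.0872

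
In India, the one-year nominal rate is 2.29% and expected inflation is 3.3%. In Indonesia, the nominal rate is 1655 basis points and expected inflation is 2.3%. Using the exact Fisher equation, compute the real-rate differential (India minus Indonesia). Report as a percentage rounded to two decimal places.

India: (1 + 0.0229)/(1 + 0.0330) − 1 = -0.9777%
Indonesia: (1 + 0.1655)/(1 + 0.0230) − 1 = 13.9296%
Differential = -0.9777% − 13.9296% = -14.9074% → -14.91%.

-14.91%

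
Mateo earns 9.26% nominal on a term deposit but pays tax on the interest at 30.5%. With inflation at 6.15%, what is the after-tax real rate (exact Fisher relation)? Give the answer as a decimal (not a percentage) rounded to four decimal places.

0.0027

After-tax nominal return = 9.26% × (1 − 0.305) = 6.4357%.
1 + r = 1.064357 / 1.06150 = 1.002691
After-tax real rate = 1.002691 − 1 → 0.0027.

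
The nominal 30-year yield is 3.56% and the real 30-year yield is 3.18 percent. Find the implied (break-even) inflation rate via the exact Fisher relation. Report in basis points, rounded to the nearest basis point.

37 basis points

(1 + π) = (1 + i)/(1 + r) = 1.03560 / 1.03180 = 1.003683
Break-even inflation = 1.003683 − 1 → 37 basis points.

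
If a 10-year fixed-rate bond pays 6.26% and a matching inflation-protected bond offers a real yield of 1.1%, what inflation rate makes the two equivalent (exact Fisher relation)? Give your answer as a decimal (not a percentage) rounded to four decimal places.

0.0510

(1 + π) = (1 + i)/(1 + r) = 1.06260 / 1.01100 = 1.051039
Break-even inflation = 1.051039 − 1 → 0.0510.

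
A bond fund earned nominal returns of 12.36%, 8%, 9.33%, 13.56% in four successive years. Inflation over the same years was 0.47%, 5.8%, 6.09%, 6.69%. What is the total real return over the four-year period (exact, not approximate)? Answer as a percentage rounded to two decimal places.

25.22%

Compound the nominal returns: 1.1236 × 1.0800 × 1.0933 × 1.1356 = 1.506608.
Compound inflation: 1.0047 × 1.0580 × 1.0609 × 1.0669 = 1.203151.
Deflate: 1.506608 / 1.203151 = 1.252218.
Total real return = 1.252218 − 1 → 25.22%.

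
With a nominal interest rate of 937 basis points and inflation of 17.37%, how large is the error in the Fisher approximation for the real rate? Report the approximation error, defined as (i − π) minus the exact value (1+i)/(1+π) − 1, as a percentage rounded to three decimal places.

-1.184%

Approximate: r ≈ 9.370% − 17.370% = -8.0000%
Exact: (1 + 0.0937)/(1 + 0.1737) − 1 = -6.8161%
Error = -8.0000% − (-6.8161%) = -1.1839% → -1.184%.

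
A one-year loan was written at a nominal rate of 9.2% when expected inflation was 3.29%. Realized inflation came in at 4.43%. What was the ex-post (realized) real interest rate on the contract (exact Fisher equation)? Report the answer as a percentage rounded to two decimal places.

Ex-post: (1 + 0.0920)/(1 + 0.0443) − 1 = 4.5677%
So the realized real rate is 4.57%.

4.57%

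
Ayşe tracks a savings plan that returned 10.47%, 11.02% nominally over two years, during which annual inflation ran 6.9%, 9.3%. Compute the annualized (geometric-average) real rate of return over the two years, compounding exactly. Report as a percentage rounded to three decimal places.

Compound the nominal returns: 1.1047 × 1.1102 = 1.22643794.
Compound inflation: 1.0690 × 1.0930 = 1.16841700.
Deflate: 1.22643794 / 1.16841700 = 1.04965773.
Annualized real rate = 1.04965773^(1/2) − 1 = 2.4528% → 2.453%.

2.453%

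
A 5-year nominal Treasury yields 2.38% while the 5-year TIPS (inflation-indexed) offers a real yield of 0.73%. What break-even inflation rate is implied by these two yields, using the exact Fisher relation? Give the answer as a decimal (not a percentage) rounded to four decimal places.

(1 + π) = (1 + i)/(1 + r) = 1.02380 / 1.00730 = 1.016380
Break-even inflation = 1.016380 − 1 → 0.0164.

0.0164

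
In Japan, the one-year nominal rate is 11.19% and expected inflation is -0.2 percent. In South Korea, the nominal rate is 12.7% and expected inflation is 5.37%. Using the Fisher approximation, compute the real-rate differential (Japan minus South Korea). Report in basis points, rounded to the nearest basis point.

406 basis points

Japan: 11.19% − (-0.2%) = 11.390%
South Korea: 12.7% − 5.37% = 7.330%
Differential = 4.060% → 406 basis points.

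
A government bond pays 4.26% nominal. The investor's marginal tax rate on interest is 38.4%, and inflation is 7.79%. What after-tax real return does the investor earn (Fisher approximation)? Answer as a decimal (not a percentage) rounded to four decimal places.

-0.0517

After-tax nominal return = 4.26% × (1 − 0.384) = 2.62416%.
r ≈ 2.62416% − 7.79% → -0.0517.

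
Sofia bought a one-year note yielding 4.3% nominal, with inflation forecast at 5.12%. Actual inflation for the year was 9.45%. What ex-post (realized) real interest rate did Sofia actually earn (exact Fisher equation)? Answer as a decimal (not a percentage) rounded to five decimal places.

-0.04705

Ex-post: (1 + 0.0430)/(1 + 0.0945) − 1 = -4.7053%
So the realized real rate is -0.04705.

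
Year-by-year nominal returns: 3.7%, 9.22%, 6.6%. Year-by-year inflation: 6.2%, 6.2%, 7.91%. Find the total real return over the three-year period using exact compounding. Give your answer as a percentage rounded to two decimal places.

-0.80%

Nominal growth factor = 1.0370 × 1.0922 × 1.0660 = 1.207364
Price-level growth factor = 1.0620 × 1.0620 × 1.0791 = 1.217056
Real growth factor = 1.207364 / 1.217056 = 0.992036
Total real return = 0.992036 − 1 → -0.80%.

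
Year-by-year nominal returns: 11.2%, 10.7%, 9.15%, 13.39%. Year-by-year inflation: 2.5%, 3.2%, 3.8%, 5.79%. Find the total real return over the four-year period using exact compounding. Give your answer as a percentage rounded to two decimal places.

31.16%

Nominal growth factor = 1.1120 × 1.1070 × 1.0915 × 1.1339 = 1.523530
Price-level growth factor = 1.0250 × 1.0320 × 1.0380 × 1.0579 = 1.161570
Real growth factor = 1.523530 / 1.161570 = 1.311612
Total real return = 1.311612 − 1 → 31.16%.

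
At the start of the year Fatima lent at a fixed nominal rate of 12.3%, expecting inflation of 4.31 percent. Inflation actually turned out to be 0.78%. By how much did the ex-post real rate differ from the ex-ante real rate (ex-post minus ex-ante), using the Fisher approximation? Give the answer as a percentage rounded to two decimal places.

3.53%

Ex-ante: 12.3% − 4.31% = 7.990%
Ex-post: 12.3% − 0.78% = 11.520%
Difference (ex-post − ex-ante) = 3.5300% → 3.53%.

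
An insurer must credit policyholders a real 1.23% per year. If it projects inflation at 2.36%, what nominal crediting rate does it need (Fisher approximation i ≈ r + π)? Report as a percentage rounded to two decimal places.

3.59%

i ≈ r + π = 1.23% + 2.36% = 3.59%.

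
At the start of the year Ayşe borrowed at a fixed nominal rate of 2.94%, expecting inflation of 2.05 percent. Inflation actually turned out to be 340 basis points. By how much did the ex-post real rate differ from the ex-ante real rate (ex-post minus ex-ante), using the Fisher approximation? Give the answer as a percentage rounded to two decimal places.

-1.35%

Ex-ante: 2.94% − 2.05% = 0.890%
Ex-post: 2.94% − 3.4% = -0.460%
Difference (ex-post − ex-ante) = -1.3500% → -1.35%.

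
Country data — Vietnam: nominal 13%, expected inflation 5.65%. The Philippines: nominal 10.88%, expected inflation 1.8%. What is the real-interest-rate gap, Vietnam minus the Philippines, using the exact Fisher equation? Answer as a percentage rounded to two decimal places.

-1.96%

Vietnam: (1 + 0.1300)/(1 + 0.0565) − 1 = 6.9569%
The Philippines: (1 + 0.1088)/(1 + 0.0180) − 1 = 8.9194%
Differential = 6.9569% − 8.9194% = -1.9625% → -1.96%.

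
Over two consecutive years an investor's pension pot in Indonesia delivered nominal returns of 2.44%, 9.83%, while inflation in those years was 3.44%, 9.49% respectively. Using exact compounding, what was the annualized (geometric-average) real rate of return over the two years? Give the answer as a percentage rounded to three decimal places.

-0.330%

Compound the nominal returns: 1.0244 × 1.0983 = 1.12509852.
Compound inflation: 1.0344 × 1.0949 = 1.13256456.
Deflate: 1.12509852 / 1.13256456 = 0.99340785.
Annualized real rate = 0.99340785^(1/2) − 1 = -0.3302% → -0.330%.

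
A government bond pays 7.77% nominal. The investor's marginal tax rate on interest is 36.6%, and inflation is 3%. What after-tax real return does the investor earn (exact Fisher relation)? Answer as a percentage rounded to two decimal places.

After-tax nominal return = 7.77% × (1 − 0.366) = 4.92618%.
1 + r = 1.0492618 / 1.03000 = 1.018701
After-tax real rate = 1.018701 − 1 → 1.87%.

1.87%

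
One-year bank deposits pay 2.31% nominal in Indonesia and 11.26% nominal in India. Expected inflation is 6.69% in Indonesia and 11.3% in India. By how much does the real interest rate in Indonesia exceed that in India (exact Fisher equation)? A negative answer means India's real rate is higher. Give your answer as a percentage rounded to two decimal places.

Indonesia: (1 + 0.0231)/(1 + 0.0669) − 1 = -4.1054%
India: (1 + 0.1126)/(1 + 0.1130) − 1 = -0.0359%
Differential = -4.1054% − (-0.0359%) = -4.0694% → -4.07%.

-4.07%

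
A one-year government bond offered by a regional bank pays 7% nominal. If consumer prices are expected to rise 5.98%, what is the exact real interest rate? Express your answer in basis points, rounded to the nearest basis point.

By the Fisher identity, 1 + r = (1 + i)/(1 + π).
1 + r = 1.07000 / 1.05980 = 1.009624
r = 1.009624 − 1 = 0.9624%, i.e. 96 basis points.

96 basis points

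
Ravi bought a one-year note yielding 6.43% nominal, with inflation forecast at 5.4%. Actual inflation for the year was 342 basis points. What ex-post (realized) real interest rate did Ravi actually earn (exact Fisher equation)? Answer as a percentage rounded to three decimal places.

2.910%

Ex-post: (1 + 0.0643)/(1 + 0.0342) − 1 = 2.91046%
So the realized real rate is 2.910%.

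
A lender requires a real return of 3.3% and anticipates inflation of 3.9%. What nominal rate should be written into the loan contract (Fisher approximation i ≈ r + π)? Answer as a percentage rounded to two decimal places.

i ≈ r + π = 3.3% + 3.9% = 7.20%.

7.20%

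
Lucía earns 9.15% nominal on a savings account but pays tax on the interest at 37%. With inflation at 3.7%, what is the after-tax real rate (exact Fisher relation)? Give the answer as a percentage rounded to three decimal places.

After-tax nominal return = 9.15% × (1 − 0.37) = 5.7645%.
1 + r = 1.057645 / 1.03700 = 1.019908
After-tax real rate = 1.019908 − 1 → 1.991%.

1.991%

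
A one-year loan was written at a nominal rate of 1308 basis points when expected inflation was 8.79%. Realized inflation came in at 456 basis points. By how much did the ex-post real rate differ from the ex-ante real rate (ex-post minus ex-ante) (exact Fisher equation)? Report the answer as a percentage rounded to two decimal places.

Ex-ante: (1 + 0.1308)/(1 + 0.0879) − 1 = 3.9434%
Ex-post: (1 + 0.1308)/(1 + 0.0456) − 1 = 8.1484%
Difference (ex-post − ex-ante) = 4.2051% → 4.21%.

4.21%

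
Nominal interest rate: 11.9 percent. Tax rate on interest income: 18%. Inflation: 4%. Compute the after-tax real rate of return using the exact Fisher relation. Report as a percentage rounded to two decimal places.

After-tax nominal return = 11.9% × (1 − 0.18) = 9.7580%.
1 + r = 1.09758 / 1.04000 = 1.055365
After-tax real rate = 1.055365 − 1 → 5.54%.

5.54%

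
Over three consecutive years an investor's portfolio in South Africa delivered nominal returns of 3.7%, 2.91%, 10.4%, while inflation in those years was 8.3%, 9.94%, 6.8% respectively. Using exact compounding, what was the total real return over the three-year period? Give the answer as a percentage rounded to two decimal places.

Compound the nominal returns: 1.0370 × 1.0291 × 1.1040 = 1.178163.
Compound inflation: 1.0830 × 1.0994 × 1.0680 = 1.271614.
Deflate: 1.178163 / 1.271614 = 0.926510.
Total real return = 0.926510 − 1 → -7.35%.

-7.35%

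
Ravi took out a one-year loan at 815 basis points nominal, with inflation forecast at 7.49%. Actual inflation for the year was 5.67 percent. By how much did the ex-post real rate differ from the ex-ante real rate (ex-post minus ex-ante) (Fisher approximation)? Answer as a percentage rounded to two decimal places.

Ex-ante: 8.15% − 7.49% = 0.660%
Ex-post: 8.15% − 5.67% = 2.480%
Difference (ex-post − ex-ante) = 1.8200% → 1.82%.

1.82%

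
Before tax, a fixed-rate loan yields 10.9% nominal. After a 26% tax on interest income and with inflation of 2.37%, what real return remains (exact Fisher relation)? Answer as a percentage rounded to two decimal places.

After-tax nominal return = 10.9% × (1 − 0.26) = 8.0660%.
1 + r = 1.08066 / 1.02370 = 1.055641
After-tax real rate = 1.055641 − 1 → 5.56%.

5.56%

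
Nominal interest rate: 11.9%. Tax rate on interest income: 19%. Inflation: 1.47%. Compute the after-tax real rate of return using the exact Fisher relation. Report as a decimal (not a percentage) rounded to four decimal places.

After-tax nominal return = 11.9% × (1 − 0.19) = 9.6390%.
1 + r = 1.09639 / 1.01470 = 1.080507
After-tax real rate = 1.080507 − 1 → 0.0805.

0.0805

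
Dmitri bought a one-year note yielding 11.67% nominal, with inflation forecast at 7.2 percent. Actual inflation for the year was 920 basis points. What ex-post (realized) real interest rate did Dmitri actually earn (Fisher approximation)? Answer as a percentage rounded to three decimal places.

Ex-post: 11.67% − 9.2% = 2.470%
So the realized real rate is 2.470%.

2.470%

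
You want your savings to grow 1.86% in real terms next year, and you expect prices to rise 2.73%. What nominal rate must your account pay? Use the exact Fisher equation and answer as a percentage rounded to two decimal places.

4.64%

(1 + i) = (1 + r)(1 + π) = 1.01860 × 1.02730 = 1.04640778
i = 1.04640778 − 1, so the required nominal rate is 4.64%.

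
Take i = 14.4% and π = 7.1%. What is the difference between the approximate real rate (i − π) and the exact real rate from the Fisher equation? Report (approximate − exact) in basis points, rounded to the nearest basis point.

48 basis points

Approximate: r ≈ 14.400% − 7.100% = 7.3000%
Exact: (1 + 0.1440)/(1 + 0.0710) − 1 = 6.8161%
Error = 7.3000% − 6.8161% = 0.4839% → 48 basis points.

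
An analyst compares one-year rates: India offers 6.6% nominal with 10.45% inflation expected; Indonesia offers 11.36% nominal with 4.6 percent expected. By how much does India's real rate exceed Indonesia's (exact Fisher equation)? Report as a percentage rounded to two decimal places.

-9.95%

India: (1 + 0.0660)/(1 + 0.1045) − 1 = -3.4857%
Indonesia: (1 + 0.1136)/(1 + 0.0460) − 1 = 6.4627%
Differential = -3.4857% − 6.4627% = -9.9485% → -9.95%.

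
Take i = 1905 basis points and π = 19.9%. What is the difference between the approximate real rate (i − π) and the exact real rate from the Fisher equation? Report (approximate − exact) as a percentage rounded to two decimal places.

Approximate: r ≈ 19.050% − 19.900% = -0.8500%
Exact: (1 + 0.1905)/(1 + 0.1990) − 1 = -0.7089%
Error = -0.8500% − (-0.7089%) = -0.1411% → -0.14%.

-0.14%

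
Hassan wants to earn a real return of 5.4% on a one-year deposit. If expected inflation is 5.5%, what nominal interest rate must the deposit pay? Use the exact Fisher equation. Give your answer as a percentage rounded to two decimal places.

(1 + i) = (1 + r)(1 + π) = 1.05400 × 1.05500 = 1.11197
i = 1.11197 − 1, so the required nominal rate is 11.20%.

11.20%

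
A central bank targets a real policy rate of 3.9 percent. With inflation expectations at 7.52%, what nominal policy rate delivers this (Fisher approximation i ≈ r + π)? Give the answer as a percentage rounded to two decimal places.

i ≈ r + π = 3.9% + 7.52% = 11.42%.

11.42%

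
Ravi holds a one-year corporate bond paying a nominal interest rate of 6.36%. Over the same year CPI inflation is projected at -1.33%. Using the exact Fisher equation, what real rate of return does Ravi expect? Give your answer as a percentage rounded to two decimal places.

By the Fisher equation, 1 + r = (1 + i)/(1 + π).
1 + r = 1.06360 / 0.98670 = 1.077937
r = 1.077937 − 1 = 7.7937%, i.e. 7.79%.

7.79%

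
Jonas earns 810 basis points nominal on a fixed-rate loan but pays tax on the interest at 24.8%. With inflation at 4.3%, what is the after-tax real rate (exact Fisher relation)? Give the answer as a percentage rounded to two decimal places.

1.72%

After-tax nominal return = 8.1% × (1 − 0.248) = 6.0912%.
1 + r = 1.060912 / 1.04300 = 1.017174
After-tax real rate = 1.017174 − 1 → 1.72%.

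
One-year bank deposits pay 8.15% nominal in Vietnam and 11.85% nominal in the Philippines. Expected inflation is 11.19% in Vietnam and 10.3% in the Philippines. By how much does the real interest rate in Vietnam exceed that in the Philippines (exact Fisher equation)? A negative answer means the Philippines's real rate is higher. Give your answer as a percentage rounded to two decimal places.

Vietnam: (1 + 0.0815)/(1 + 0.1119) − 1 = -2.7341%
The Philippines: (1 + 0.1185)/(1 + 0.1030) − 1 = 1.4053%
Differential = -2.7341% − 1.4053% = -4.1393% → -4.14%.

-4.14%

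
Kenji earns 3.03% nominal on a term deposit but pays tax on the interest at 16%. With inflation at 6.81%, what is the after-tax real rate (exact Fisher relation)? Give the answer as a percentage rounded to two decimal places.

-3.99%

After-tax nominal return = 3.03% × (1 − 0.16) = 2.5452%.
1 + r = 1.025452 / 1.06810 = 0.960071
After-tax real rate = 0.960071 − 1 → -3.99%.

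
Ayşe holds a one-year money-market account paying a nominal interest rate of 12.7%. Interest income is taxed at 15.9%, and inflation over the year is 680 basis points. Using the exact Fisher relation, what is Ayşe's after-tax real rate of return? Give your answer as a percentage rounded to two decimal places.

After-tax nominal return = 12.7% × (1 − 0.159) = 10.6807%.
1 + r = 1.106807 / 1.06800 = 1.036336
After-tax real rate = 1.036336 − 1 → 3.63%.

3.63%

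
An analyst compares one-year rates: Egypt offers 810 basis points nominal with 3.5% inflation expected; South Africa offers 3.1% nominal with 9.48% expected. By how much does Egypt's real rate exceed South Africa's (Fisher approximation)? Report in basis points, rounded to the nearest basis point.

Egypt: 8.1% − 3.5% = 4.600%
South Africa: 3.1% − 9.48% = -6.380%
Differential = 10.980% → 1098 basis points.

1098 basis points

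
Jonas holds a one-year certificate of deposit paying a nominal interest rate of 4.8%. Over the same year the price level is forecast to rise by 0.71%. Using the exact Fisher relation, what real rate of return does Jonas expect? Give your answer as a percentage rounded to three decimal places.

4.061%

By the Fisher relation, 1 + r = (1 + i)/(1 + π).
1 + r = 1.04800 / 1.00710 = 1.040612
r = 1.040612 − 1 = 4.0612%, i.e. 4.061%.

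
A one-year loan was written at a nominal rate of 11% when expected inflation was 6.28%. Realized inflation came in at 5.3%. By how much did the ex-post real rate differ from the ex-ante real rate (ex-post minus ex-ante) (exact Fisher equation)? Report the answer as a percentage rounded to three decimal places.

Ex-ante: (1 + 0.1100)/(1 + 0.0628) − 1 = 4.4411%
Ex-post: (1 + 0.1100)/(1 + 0.0530) − 1 = 5.4131%
Difference (ex-post − ex-ante) = 0.9720% → 0.972%.

0.972%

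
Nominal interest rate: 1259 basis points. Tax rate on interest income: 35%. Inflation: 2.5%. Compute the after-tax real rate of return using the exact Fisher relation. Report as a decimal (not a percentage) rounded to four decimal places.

After-tax nominal return = 12.59% × (1 − 0.35) = 8.1835%.
1 + r = 1.081835 / 1.02500 = 1.055449
After-tax real rate = 1.055449 − 1 → 0.0554.

0.0554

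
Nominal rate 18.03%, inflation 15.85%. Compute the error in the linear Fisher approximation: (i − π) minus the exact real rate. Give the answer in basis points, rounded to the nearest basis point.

30 basis points

Approximate: r ≈ 18.030% − 15.850% = 2.1800%
Exact: (1 + 0.1803)/(1 + 0.1585) − 1 = 1.8817%
Error = 2.1800% − 1.8817% = 0.2983% → 30 basis points.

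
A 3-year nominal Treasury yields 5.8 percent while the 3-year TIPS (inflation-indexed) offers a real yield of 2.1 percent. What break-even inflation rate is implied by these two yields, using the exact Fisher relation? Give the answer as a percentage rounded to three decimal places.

(1 + π) = (1 + i)/(1 + r) = 1.05800 / 1.02100 = 1.036239
Break-even inflation = 1.036239 − 1 → 3.624%.

3.624%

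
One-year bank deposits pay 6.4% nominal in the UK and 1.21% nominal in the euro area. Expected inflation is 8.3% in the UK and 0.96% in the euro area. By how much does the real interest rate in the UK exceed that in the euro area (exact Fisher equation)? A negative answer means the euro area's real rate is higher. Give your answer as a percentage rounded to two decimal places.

-2.00%

The UK: (1 + 0.0640)/(1 + 0.0830) − 1 = -1.7544%
The euro area: (1 + 0.0121)/(1 + 0.0096) − 1 = 0.2476%
Differential = -1.7544% − 0.2476% = -2.0020% → -2.00%.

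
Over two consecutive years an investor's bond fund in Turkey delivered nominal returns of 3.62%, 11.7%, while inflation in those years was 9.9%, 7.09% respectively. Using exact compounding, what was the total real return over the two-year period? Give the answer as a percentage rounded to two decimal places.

Compound the nominal returns: 1.0362 × 1.1170 = 1.157435.
Compound inflation: 1.0990 × 1.0709 = 1.176919.
Deflate: 1.157435 / 1.176919 = 0.983445.
Total real return = 0.983445 − 1 → -1.66%.

-1.66%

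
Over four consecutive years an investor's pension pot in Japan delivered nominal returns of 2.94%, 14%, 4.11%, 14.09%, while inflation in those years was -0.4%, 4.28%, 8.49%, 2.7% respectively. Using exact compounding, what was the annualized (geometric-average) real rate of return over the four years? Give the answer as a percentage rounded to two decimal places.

4.76%

Nominal growth factor = 1.0294 × 1.1400 × 1.0411 × 1.1409 = 1.39389173
Price-level growth factor = 0.9960 × 1.0428 × 1.0849 × 1.0270 = 1.15723221
Real growth factor = 1.39389173 / 1.15723221 = 1.20450478
Annualized real rate = 1.20450478^(1/4) − 1 = 4.7616% → 4.76%.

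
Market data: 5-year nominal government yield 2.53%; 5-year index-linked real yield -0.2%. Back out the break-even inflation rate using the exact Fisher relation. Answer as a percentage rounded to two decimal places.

(1 + π) = (1 + i)/(1 + r) = 1.02530 / 0.99800 = 1.027355
Break-even inflation = 1.027355 − 1 → 2.74%.

2.74%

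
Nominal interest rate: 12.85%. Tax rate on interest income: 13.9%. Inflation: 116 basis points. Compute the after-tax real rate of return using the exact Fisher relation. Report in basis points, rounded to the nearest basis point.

After-tax nominal return = 12.85% × (1 − 0.139) = 11.06385%.
1 + r = 1.1106385 / 1.01160 = 1.097903
After-tax real rate = 1.097903 − 1 → 979 basis points.

979 basis points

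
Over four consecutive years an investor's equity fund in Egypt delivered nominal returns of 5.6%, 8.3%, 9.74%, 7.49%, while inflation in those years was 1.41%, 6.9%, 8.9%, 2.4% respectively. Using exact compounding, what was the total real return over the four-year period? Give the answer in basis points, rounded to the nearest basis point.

Nominal growth factor = 1.0560 × 1.0830 × 1.0974 × 1.0749 = 1.349042
Price-level growth factor = 1.0141 × 1.0690 × 1.0890 × 1.0240 = 1.208889
Real growth factor = 1.349042 / 1.208889 = 1.115935
Total real return = 1.115935 − 1 → 1159 basis points.

1159 basis points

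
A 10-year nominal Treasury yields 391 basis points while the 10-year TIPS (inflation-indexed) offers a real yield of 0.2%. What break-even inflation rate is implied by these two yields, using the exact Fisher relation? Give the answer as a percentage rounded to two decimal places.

(1 + π) = (1 + i)/(1 + r) = 1.03910 / 1.00200 = 1.037026
Break-even inflation = 1.037026 − 1 → 3.70%.

3.70%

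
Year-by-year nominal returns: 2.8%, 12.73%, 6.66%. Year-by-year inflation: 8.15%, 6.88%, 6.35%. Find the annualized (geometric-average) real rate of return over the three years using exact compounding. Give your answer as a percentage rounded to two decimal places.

Nominal growth factor = 1.0280 × 1.1273 × 1.0666 = 1.23604477
Price-level growth factor = 1.0815 × 1.0688 × 1.0635 = 1.22930731
Real growth factor = 1.23604477 / 1.22930731 = 1.00548070
Annualized real rate = 1.00548070^(1/3) − 1 = 0.1824% → 0.18%.

0.18%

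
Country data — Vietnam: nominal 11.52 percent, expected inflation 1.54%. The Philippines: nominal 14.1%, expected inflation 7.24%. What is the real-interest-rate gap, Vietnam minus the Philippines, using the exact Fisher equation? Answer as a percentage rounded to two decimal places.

Vietnam: (1 + 0.1152)/(1 + 0.0154) − 1 = 9.8286%
The Philippines: (1 + 0.1410)/(1 + 0.0724) − 1 = 6.3969%
Differential = 9.8286% − 6.3969% = 3.4318% → 3.43%.

3.43%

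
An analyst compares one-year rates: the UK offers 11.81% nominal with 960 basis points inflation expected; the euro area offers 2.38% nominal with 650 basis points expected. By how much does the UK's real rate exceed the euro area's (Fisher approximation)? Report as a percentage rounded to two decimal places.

6.33%

The UK: 11.81% − 9.6% = 2.210%
The euro area: 2.38% − 6.5% = -4.120%
Differential = 6.330% → 6.33%.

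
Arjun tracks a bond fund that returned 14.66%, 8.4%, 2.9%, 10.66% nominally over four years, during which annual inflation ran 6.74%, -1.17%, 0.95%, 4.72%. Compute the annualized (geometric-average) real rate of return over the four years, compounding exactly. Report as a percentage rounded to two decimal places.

Compound the nominal returns: 1.1466 × 1.0840 × 1.0290 × 1.1066 = 1.41529594.
Compound inflation: 1.0674 × 0.9883 × 1.0095 × 1.0472 = 1.11519792.
Deflate: 1.41529594 / 1.11519792 = 1.26909844.
Annualized real rate = 1.26909844^(1/4) − 1 = 6.1387% → 6.14%.

6.14%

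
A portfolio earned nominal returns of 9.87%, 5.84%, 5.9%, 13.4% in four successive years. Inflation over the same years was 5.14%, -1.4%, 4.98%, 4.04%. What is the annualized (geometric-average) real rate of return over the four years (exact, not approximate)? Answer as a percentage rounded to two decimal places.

5.38%

Compound the nominal returns: 1.0987 × 1.0584 × 1.0590 × 1.1340 = 1.39649045.
Compound inflation: 1.0514 × 0.9860 × 1.0498 × 1.0404 = 1.13227469.
Deflate: 1.39649045 / 1.13227469 = 1.23334952.
Annualized real rate = 1.23334952^(1/4) − 1 = 5.3832% → 5.38%.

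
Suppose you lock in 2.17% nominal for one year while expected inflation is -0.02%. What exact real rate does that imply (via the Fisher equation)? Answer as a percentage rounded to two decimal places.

2.19%

By the Fisher equation, 1 + r = (1 + i)/(1 + π).
1 + r = 1.02170 / 0.99980 = 1.021904
r = 1.021904 − 1 = 2.1904%, i.e. 2.19%.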